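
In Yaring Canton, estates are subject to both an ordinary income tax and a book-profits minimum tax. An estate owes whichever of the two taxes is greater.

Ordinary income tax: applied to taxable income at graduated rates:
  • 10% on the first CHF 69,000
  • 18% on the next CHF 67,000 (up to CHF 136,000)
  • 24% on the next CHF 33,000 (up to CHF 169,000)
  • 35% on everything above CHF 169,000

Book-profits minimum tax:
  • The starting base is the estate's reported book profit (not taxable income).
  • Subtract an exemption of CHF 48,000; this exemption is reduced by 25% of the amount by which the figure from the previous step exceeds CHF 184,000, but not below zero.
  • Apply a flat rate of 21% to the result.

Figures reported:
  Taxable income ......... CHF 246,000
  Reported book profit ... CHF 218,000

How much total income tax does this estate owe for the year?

CHF 53,830

Book-profits minimum tax:
  Base (reported book profit): CHF 218,000
  Exemption: CHF 48,000 − 25% × (CHF 218,000 − CHF 184,000) = CHF 48,000 − CHF 8,500 = CHF 39,500
  Base: CHF 218,000 − CHF 39,500 = CHF 178,500
  CHF 178,500 × 21% = CHF 37,485

Ordinary income tax:
  CHF 69,000 × 10% = CHF 6,900
  CHF 67,000 × 18% = CHF 12,060
  CHF 33,000 × 24% = CHF 7,920
  CHF 77,000 × 35% = CHF 26,950
  → CHF 53,830

CHF 53,830 > CHF 37,485, so the ordinary income tax governs.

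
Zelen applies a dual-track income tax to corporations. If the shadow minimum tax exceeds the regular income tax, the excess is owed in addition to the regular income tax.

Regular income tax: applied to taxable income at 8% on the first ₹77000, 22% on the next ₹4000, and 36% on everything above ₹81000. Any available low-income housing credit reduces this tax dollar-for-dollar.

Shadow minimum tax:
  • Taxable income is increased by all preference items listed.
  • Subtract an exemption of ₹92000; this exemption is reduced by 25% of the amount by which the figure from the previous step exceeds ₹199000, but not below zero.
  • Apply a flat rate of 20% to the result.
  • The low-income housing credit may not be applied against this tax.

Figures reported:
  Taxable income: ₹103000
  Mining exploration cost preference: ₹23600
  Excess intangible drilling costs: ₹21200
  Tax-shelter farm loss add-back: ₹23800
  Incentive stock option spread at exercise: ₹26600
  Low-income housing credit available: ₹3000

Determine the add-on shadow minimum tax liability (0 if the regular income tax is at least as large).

₹9280

Shadow minimum tax:
  Adjusted income: ₹103000 + ₹23600 + ₹21200 + ₹23800 + ₹26600 = ₹198200
  Exemption: ₹198200 ≤ ₹199000, so full ₹92000 applies
  Base: ₹198200 − ₹92000 = ₹106200
  ₹106200 × 20% = ₹21240

Regular income tax:
  ₹77000 × 8% = ₹6160
  ₹4000 × 22% = ₹880
  ₹22000 × 36% = ₹7920
  → ₹14960
  Less low-income housing credit ₹3000 → ₹11960

Excess of shadow minimum tax over regular income tax: ₹21240 − ₹11960 = ₹9280.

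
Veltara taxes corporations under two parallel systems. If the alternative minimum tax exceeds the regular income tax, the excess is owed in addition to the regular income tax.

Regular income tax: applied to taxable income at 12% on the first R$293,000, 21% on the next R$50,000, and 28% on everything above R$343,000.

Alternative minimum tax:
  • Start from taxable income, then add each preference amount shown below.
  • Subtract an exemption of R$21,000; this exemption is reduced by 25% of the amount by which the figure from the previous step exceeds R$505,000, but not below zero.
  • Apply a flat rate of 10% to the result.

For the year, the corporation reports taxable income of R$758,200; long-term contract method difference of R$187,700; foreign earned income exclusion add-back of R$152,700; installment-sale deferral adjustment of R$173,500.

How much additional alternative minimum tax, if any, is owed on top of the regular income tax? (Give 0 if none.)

R$0

Regular income tax:
  R$293,000 × 12% = R$35,160
  R$50,000 × 21% = R$10,500
  R$415,200 × 28% = R$116,256
  → R$161,916

Alternative minimum tax:
  Adjusted income: R$758,200 + R$187,700 + R$152,700 + R$173,500 = R$1,272,100
  Exemption: 25% × (R$1,272,100 − R$505,000) = R$191,775 ≥ R$21,000, so the exemption is fully phased out
  Base: R$1,272,100 − R$0 = R$1,272,100
  R$1,272,100 × 10% = R$127,210

R$127,210 ≤ R$161,916, so no add-on is due.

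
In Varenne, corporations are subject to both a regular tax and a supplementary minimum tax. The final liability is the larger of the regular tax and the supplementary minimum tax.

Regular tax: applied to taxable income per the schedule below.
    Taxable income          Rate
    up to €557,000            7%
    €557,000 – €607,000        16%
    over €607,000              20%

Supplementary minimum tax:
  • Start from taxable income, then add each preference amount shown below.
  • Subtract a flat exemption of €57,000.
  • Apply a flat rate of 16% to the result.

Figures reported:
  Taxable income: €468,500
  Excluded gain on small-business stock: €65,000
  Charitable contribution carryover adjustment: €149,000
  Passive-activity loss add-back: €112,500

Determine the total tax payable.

Regular tax:
  €468,500 × 7% = €32,795

Supplementary minimum tax:
  Adjusted income: €468,500 + €65,000 + €149,000 + €112,500 = €795,000
  Less exemption €57,000 → base €738,000
  €738,000 × 16% = €118,080

€118,080 > €32,795, so the supplementary minimum tax is the binding amount.

€118,080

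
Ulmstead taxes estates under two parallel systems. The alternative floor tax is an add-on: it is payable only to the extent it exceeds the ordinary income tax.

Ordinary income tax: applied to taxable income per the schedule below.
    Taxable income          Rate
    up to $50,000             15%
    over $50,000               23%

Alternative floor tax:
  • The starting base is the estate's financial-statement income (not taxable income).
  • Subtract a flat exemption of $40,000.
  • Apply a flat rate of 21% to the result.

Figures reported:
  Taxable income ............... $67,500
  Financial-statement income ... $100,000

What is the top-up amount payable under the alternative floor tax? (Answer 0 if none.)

Alternative floor tax:
  Base (financial-statement income): $100,000
  Less exemption $40,000 → base $60,000
  $60,000 × 21% = $12,600

Ordinary income tax:
  $50,000 × 15% = $7,500
  $17,500 × 23% = $4,025
  → $11,525

Excess of alternative floor tax over ordinary income tax: $12,600 − $11,525 = $1,075.

$1,075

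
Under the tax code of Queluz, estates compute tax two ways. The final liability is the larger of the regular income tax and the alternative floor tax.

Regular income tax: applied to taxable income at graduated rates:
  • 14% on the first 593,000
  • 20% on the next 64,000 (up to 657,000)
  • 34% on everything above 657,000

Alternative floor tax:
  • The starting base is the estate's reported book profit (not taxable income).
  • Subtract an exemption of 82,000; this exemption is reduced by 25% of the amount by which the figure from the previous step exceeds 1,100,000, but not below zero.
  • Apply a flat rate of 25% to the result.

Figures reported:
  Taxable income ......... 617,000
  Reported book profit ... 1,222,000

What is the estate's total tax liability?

Alternative floor tax:
  Base (reported book profit): 1,222,000
  Exemption: 82,000 − 25% × (1,222,000 − 1,100,000) = 82,000 − 30,500 = 51,500
  Base: 1,222,000 − 51,500 = 1,170,500
  1,170,500 × 25% = 292,625

Regular income tax:
  593,000 × 14% = 83,020
  24,000 × 20% = 4,800
  → 87,820

292,625 > 87,820, so the alternative floor tax is the binding amount.

292,625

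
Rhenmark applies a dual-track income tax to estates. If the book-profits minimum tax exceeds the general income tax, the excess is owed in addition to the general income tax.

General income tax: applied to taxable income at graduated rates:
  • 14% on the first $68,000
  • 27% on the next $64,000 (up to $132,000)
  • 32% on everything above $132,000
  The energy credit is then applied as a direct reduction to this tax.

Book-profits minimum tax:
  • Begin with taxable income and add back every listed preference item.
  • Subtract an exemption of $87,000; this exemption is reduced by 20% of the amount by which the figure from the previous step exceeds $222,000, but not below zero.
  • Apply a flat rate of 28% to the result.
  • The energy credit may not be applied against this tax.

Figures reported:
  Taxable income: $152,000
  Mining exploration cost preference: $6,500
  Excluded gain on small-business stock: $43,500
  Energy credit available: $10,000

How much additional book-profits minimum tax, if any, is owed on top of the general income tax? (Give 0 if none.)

General income tax:
  $68,000 × 14% = $9,520
  $64,000 × 27% = $17,280
  $20,000 × 32% = $6,400
  → $33,200
  Less energy credit $10,000 → $23,200

Book-profits minimum tax:
  Adjusted income: $152,000 + $6,500 + $43,500 = $202,000
  Exemption: $202,000 ≤ $222,000, so full $87,000 applies
  Base: $202,000 − $87,000 = $115,000
  $115,000 × 28% = $32,200

Excess of book-profits minimum tax over general income tax: $32,200 − $23,200 = $9,000.

$9,000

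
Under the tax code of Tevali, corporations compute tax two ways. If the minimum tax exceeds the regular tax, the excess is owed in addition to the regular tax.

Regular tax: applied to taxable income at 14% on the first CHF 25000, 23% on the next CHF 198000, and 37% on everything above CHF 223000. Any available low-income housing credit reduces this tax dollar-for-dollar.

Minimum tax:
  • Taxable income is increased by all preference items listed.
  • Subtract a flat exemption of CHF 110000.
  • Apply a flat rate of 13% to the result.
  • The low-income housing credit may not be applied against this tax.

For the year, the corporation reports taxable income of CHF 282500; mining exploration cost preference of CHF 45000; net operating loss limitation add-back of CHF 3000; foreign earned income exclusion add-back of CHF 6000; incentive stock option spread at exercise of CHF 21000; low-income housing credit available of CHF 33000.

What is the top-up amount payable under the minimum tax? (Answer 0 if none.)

Regular tax:
  CHF 25000 × 14% = CHF 3500
  CHF 198000 × 23% = CHF 45540
  CHF 59500 × 37% = CHF 22015
  → CHF 71055
  Less low-income housing credit CHF 33000 → CHF 38055

Minimum tax:
  Adjusted income: CHF 282500 + CHF 45000 + CHF 3000 + CHF 6000 + CHF 21000 = CHF 357500
  Less exemption CHF 110000 → base CHF 247500
  CHF 247500 × 13% = CHF 32175

CHF 32175 ≤ CHF 38055, so no add-on is due.

CHF 0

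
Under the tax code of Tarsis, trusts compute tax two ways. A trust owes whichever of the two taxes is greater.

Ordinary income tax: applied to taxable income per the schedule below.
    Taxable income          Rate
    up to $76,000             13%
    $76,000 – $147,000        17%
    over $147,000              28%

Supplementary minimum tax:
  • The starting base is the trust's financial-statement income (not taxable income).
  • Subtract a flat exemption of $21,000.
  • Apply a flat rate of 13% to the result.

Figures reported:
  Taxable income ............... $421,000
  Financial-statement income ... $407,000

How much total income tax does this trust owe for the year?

Ordinary income tax:
  $76,000 × 13% = $9,880
  $71,000 × 17% = $12,070
  $274,000 × 28% = $76,720
  → $98,670

Supplementary minimum tax:
  Base (financial-statement income): $407,000
  Less exemption $21,000 → base $386,000
  $386,000 × 13% = $50,180

$98,670 > $50,180, so the ordinary income tax governs.

$98,670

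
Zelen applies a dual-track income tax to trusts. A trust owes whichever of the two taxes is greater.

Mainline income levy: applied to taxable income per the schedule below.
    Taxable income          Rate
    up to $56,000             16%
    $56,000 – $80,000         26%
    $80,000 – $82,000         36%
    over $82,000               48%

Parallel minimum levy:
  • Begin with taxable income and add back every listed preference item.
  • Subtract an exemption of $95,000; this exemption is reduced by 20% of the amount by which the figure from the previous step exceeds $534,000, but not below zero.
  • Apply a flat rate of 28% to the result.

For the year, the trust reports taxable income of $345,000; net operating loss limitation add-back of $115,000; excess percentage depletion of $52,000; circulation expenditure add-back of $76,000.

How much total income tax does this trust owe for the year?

Mainline income levy:
  $56,000 × 16% = $8,960
  $24,000 × 26% = $6,240
  $2,000 × 36% = $720
  $263,000 × 48% = $126,240
  → $142,160

Parallel minimum levy:
  Adjusted income: $345,000 + $115,000 + $52,000 + $76,000 = $588,000
  Exemption: $95,000 − 20% × ($588,000 − $534,000) = $95,000 − $10,800 = $84,200
  Base: $588,000 − $84,200 = $503,800
  $503,800 × 28% = $141,064

$142,160 > $141,064, so the mainline income levy governs.

$142,160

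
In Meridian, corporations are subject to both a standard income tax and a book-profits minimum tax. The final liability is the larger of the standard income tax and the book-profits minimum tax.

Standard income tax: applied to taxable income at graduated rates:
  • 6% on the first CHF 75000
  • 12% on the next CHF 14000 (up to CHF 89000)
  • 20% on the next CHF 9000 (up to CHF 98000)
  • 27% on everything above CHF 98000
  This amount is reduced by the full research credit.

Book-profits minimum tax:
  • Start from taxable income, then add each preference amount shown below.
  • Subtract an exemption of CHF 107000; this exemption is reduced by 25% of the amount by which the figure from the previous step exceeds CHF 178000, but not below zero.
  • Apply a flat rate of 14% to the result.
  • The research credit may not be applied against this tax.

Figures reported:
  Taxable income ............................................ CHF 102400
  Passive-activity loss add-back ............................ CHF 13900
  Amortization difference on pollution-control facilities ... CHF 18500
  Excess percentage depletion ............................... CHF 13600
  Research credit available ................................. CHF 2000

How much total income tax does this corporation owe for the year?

Standard income tax:
  CHF 75000 × 6% = CHF 4500
  CHF 14000 × 12% = CHF 1680
  CHF 9000 × 20% = CHF 1800
  CHF 4400 × 27% = CHF 1188
  → CHF 9168
  Less research credit CHF 2000 → CHF 7168

Book-profits minimum tax:
  Adjusted income: CHF 102400 + CHF 13900 + CHF 18500 + CHF 13600 = CHF 148400
  Exemption: CHF 148400 ≤ CHF 178000, so full CHF 107000 applies
  Base: CHF 148400 − CHF 107000 = CHF 41400
  CHF 41400 × 14% = CHF 5796

CHF 7168 > CHF 5796, so the standard income tax governs.

CHF 7168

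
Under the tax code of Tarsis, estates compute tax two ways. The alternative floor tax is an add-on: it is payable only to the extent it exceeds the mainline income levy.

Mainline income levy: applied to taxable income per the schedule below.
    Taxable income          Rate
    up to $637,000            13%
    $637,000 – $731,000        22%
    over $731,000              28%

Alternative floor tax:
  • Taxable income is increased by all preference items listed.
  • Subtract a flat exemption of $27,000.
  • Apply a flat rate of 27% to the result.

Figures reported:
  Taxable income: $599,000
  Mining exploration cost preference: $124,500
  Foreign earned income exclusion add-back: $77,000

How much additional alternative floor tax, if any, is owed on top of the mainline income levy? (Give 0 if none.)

Alternative floor tax:
  Adjusted income: $599,000 + $124,500 + $77,000 = $800,500
  Less exemption $27,000 → base $773,500
  $773,500 × 27% = $208,845

Mainline income levy:
  $599,000 × 13% = $77,870

Excess of alternative floor tax over mainline income levy: $208,845 − $77,870 = $130,975.

$130,975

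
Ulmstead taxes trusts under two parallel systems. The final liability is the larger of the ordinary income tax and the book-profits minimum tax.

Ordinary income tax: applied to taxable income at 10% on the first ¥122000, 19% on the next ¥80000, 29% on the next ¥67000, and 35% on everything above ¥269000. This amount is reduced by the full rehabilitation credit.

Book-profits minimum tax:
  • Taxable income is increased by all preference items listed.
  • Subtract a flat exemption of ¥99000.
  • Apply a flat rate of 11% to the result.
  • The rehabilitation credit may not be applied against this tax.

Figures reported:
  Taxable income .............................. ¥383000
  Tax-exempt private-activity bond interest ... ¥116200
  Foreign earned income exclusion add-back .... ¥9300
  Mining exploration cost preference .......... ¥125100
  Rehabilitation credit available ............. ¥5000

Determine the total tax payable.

¥81730

Book-profits minimum tax:
  Adjusted income: ¥383000 + ¥116200 + ¥9300 + ¥125100 = ¥633600
  Less exemption ¥99000 → base ¥534600
  ¥534600 × 11% = ¥58806

Ordinary income tax:
  ¥122000 × 10% = ¥12200
  ¥80000 × 19% = ¥15200
  ¥67000 × 29% = ¥19430
  ¥114000 × 35% = ¥39900
  → ¥86730
  Less rehabilitation credit ¥5000 → ¥81730

¥81730 > ¥58806, so the ordinary income tax governs.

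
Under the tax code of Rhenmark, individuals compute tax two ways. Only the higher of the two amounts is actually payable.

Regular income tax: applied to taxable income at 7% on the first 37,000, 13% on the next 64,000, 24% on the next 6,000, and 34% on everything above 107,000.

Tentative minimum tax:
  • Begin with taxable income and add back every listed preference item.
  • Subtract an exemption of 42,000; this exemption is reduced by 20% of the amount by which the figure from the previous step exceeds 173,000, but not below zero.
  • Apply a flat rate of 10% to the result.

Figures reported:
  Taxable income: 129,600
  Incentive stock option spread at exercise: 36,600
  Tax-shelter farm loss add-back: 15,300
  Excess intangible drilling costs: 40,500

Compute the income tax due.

Tentative minimum tax:
  Adjusted income: 129,600 + 36,600 + 15,300 + 40,500 = 222,000
  Exemption: 42,000 − 20% × (222,000 − 173,000) = 42,000 − 9,800 = 32,200
  Base: 222,000 − 32,200 = 189,800
  189,800 × 10% = 18,980

Regular income tax:
  37,000 × 7% = 2,590
  64,000 × 13% = 8,320
  6,000 × 24% = 1,440
  22,600 × 34% = 7,684
  → 20,034

20,034 > 18,980, so the regular income tax governs.

20,034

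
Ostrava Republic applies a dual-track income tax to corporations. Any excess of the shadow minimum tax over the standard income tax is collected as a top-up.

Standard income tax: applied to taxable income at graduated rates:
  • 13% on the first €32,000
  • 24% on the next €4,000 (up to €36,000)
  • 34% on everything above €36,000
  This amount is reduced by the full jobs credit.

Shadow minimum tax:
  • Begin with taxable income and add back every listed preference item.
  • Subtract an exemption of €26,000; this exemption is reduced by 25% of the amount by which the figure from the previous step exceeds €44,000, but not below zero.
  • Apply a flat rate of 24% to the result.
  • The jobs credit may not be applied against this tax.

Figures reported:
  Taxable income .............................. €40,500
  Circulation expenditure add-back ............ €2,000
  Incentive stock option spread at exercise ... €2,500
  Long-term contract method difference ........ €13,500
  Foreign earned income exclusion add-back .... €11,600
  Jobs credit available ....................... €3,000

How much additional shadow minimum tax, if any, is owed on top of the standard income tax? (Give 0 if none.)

€8,500

Standard income tax:
  €32,000 × 13% = €4,160
  €4,000 × 24% = €960
  €4,500 × 34% = €1,530
  → €6,650
  Less jobs credit €3,000 → €3,650

Shadow minimum tax:
  Adjusted income: €40,500 + €2,000 + €2,500 + €13,500 + €11,600 = €70,100
  Exemption: €26,000 − 25% × (€70,100 − €44,000) = €26,000 − €6,525 = €19,475
  Base: €70,100 − €19,475 = €50,625
  €50,625 × 24% = €12,150

Excess of shadow minimum tax over standard income tax: €12,150 − €3,650 = €8,500.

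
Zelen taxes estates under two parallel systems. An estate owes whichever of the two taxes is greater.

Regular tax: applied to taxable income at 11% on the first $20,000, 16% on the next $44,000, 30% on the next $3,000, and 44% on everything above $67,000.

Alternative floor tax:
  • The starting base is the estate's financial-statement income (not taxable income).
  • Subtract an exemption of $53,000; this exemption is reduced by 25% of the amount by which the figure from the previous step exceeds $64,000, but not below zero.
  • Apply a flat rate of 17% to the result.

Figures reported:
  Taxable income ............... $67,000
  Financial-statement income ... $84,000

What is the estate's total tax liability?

Alternative floor tax:
  Base (financial-statement income): $84,000
  Exemption: $53,000 − 25% × ($84,000 − $64,000) = $53,000 − $5,000 = $48,000
  Base: $84,000 − $48,000 = $36,000
  $36,000 × 17% = $6,120

Regular tax:
  $20,000 × 11% = $2,200
  $44,000 × 16% = $7,040
  $3,000 × 30% = $900
  → $10,140

$10,140 > $6,120, so the regular tax governs.

$10,140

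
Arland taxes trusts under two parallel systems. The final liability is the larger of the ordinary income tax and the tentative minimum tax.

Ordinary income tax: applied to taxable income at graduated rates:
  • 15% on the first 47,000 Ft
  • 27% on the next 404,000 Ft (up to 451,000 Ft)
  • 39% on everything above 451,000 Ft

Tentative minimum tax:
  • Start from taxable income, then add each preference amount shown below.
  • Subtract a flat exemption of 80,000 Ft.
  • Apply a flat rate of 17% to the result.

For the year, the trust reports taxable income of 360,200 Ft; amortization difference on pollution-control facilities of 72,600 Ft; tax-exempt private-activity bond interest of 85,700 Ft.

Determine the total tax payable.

91,614 Ft

Ordinary income tax:
  47,000 Ft × 15% = 7,050 Ft
  313,200 Ft × 27% = 84,564 Ft
  → 91,614 Ft

Tentative minimum tax:
  Adjusted income: 360,200 Ft + 72,600 Ft + 85,700 Ft = 518,500 Ft
  Less exemption 80,000 Ft → base 438,500 Ft
  438,500 Ft × 17% = 74,545 Ft

91,614 Ft > 74,545 Ft, so the ordinary income tax governs.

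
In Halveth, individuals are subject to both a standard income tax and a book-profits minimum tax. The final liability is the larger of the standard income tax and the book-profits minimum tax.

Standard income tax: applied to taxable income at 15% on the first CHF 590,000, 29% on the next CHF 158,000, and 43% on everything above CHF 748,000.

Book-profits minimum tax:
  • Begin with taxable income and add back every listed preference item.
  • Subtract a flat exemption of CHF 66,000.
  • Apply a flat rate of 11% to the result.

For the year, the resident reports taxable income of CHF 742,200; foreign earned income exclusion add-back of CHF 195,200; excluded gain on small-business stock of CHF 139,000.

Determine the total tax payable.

CHF 132,638

Book-profits minimum tax:
  Adjusted income: CHF 742,200 + CHF 195,200 + CHF 139,000 = CHF 1,076,400
  Less exemption CHF 66,000 → base CHF 1,010,400
  CHF 1,010,400 × 11% = CHF 111,144

Standard income tax:
  CHF 590,000 × 15% = CHF 88,500
  CHF 152,200 × 29% = CHF 44,138
  → CHF 132,638

CHF 132,638 > CHF 111,144, so the standard income tax governs.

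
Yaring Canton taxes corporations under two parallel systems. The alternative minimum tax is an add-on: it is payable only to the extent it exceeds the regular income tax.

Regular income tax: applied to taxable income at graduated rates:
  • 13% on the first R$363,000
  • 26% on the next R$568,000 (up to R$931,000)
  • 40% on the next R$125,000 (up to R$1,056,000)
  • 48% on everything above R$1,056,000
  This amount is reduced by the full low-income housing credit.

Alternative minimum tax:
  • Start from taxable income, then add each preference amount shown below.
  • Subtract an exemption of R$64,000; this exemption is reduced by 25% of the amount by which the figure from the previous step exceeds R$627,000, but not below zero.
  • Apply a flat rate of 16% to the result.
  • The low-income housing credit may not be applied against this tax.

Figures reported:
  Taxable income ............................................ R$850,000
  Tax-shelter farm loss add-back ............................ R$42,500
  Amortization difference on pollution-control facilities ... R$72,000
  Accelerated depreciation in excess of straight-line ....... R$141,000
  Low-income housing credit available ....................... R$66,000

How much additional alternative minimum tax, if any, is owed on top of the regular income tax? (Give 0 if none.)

R$69,070

Alternative minimum tax:
  Adjusted income: R$850,000 + R$42,500 + R$72,000 + R$141,000 = R$1,105,500
  Exemption: 25% × (R$1,105,500 − R$627,000) = R$119,625 ≥ R$64,000, so the exemption is fully phased out
  Base: R$1,105,500 − R$0 = R$1,105,500
  R$1,105,500 × 16% = R$176,880

Regular income tax:
  R$363,000 × 13% = R$47,190
  R$487,000 × 26% = R$126,620
  → R$173,810
  Less low-income housing credit R$66,000 → R$107,810

Excess of alternative minimum tax over regular income tax: R$176,880 − R$107,810 = R$69,070.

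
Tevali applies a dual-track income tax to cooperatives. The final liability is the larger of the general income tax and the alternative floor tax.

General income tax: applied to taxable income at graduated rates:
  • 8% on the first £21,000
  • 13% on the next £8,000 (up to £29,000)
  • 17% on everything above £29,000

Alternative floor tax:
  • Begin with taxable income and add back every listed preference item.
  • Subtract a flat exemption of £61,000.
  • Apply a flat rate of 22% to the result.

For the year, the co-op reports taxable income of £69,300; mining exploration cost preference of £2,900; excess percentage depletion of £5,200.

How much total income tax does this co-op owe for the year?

£9,571

Alternative floor tax:
  Adjusted income: £69,300 + £2,900 + £5,200 = £77,400
  Less exemption £61,000 → base £16,400
  £16,400 × 22% = £3,608

General income tax:
  £21,000 × 8% = £1,680
  £8,000 × 13% = £1,040
  £40,300 × 17% = £6,851
  → £9,571

£9,571 > £3,608, so the general income tax governs.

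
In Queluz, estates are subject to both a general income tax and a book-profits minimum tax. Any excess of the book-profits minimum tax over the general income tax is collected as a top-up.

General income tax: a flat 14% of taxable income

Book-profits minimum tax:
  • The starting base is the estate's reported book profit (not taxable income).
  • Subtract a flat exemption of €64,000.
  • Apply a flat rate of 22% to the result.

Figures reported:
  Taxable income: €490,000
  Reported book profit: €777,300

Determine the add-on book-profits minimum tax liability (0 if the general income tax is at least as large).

Book-profits minimum tax:
  Base (reported book profit): €777,300
  Less exemption €64,000 → base €713,300
  €713,300 × 22% = €156,926

General income tax:
  €490,000 × 14% = €68,600

Excess of book-profits minimum tax over general income tax: €156,926 − €68,600 = €88,326.

€88,326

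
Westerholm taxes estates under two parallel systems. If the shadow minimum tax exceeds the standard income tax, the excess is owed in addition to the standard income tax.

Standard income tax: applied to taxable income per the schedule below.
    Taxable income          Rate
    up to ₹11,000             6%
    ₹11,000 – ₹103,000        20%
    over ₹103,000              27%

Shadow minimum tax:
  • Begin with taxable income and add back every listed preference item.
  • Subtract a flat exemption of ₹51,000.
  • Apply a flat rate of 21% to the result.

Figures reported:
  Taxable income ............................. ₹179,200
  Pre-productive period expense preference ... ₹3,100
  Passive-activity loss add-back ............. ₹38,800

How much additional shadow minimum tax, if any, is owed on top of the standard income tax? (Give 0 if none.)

₹0

Shadow minimum tax:
  Adjusted income: ₹179,200 + ₹3,100 + ₹38,800 = ₹221,100
  Less exemption ₹51,000 → base ₹170,100
  ₹170,100 × 21% = ₹35,721

Standard income tax:
  ₹11,000 × 6% = ₹660
  ₹92,000 × 20% = ₹18,400
  ₹76,200 × 27% = ₹20,574
  → ₹39,634

₹35,721 ≤ ₹39,634, so no add-on is due.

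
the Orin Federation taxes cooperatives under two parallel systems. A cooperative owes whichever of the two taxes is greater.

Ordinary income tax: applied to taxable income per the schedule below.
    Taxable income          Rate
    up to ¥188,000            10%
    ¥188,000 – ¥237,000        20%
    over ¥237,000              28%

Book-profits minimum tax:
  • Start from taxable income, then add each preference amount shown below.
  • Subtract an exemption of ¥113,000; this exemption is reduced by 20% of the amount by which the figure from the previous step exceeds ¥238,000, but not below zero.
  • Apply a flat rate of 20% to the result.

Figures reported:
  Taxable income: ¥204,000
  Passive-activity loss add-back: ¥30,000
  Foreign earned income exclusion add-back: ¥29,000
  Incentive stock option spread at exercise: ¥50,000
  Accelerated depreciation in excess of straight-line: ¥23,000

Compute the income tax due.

¥48,520

Book-profits minimum tax:
  Adjusted income: ¥204,000 + ¥30,000 + ¥29,000 + ¥50,000 + ¥23,000 = ¥336,000
  Exemption: ¥113,000 − 20% × (¥336,000 − ¥238,000) = ¥113,000 − ¥19,600 = ¥93,400
  Base: ¥336,000 − ¥93,400 = ¥242,600
  ¥242,600 × 20% = ¥48,520

Ordinary income tax:
  ¥188,000 × 10% = ¥18,800
  ¥16,000 × 20% = ¥3,200
  → ¥22,000

¥48,520 > ¥22,000, so the book-profits minimum tax is the binding amount.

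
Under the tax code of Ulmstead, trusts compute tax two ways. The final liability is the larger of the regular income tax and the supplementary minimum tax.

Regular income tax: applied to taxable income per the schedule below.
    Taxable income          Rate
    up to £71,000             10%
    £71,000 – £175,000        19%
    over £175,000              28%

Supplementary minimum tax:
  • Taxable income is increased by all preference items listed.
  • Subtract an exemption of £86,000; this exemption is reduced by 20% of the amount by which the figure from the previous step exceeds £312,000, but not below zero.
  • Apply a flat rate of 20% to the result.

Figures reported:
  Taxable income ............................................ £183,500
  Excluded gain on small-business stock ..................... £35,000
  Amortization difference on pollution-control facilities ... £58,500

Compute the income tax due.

Supplementary minimum tax:
  Adjusted income: £183,500 + £35,000 + £58,500 = £277,000
  Exemption: £277,000 ≤ £312,000, so full £86,000 applies
  Base: £277,000 − £86,000 = £191,000
  £191,000 × 20% = £38,200

Regular income tax:
  £71,000 × 10% = £7,100
  £104,000 × 19% = £19,760
  £8,500 × 28% = £2,380
  → £29,240

£38,200 > £29,240, so the supplementary minimum tax is the binding amount.

£38,200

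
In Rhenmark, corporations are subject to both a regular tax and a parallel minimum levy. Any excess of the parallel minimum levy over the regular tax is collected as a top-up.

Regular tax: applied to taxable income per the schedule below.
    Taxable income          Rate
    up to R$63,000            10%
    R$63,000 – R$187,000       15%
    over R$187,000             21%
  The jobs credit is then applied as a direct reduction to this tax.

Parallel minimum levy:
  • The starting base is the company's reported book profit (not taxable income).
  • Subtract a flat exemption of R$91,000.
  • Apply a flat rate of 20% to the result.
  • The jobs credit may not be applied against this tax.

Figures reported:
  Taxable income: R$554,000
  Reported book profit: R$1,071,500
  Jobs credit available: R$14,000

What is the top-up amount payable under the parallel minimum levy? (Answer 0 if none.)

Regular tax:
  R$63,000 × 10% = R$6,300
  R$124,000 × 15% = R$18,600
  R$367,000 × 21% = R$77,070
  → R$101,970
  Less jobs credit R$14,000 → R$87,970

Parallel minimum levy:
  Base (reported book profit): R$1,071,500
  Less exemption R$91,000 → base R$980,500
  R$980,500 × 20% = R$196,100

Excess of parallel minimum levy over regular tax: R$196,100 − R$87,970 = R$108,130.

R$108,130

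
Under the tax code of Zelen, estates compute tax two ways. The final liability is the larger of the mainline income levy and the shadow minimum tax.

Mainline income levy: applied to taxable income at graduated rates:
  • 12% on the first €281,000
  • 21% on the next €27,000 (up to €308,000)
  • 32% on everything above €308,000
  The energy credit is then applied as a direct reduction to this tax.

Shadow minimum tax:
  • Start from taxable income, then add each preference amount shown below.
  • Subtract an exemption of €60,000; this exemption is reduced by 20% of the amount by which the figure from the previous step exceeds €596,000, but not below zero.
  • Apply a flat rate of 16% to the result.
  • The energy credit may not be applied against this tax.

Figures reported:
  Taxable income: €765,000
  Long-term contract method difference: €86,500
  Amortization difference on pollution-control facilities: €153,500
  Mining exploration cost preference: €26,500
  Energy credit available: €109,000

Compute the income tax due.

€165,040

Mainline income levy:
  €281,000 × 12% = €33,720
  €27,000 × 21% = €5,670
  €457,000 × 32% = €146,240
  → €185,630
  Less energy credit €109,000 → €76,630

Shadow minimum tax:
  Adjusted income: €765,000 + €86,500 + €153,500 + €26,500 = €1,031,500
  Exemption: 20% × (€1,031,500 − €596,000) = €87,100 ≥ €60,000, so the exemption is fully phased out
  Base: €1,031,500 − €0 = €1,031,500
  €1,031,500 × 16% = €165,040

€165,040 > €76,630, so the shadow minimum tax is the binding amount.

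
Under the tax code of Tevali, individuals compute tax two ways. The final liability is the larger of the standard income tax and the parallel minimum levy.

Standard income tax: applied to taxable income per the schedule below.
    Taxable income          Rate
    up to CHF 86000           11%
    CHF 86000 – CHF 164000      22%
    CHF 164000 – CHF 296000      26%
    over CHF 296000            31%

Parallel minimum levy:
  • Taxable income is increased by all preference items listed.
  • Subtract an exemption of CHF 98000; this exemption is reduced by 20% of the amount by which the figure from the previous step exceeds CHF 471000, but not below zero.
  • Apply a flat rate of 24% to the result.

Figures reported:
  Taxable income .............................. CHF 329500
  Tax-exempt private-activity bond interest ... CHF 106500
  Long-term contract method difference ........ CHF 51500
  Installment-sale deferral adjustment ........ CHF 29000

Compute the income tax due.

Parallel minimum levy:
  Adjusted income: CHF 329500 + CHF 106500 + CHF 51500 + CHF 29000 = CHF 516500
  Exemption: CHF 98000 − 20% × (CHF 516500 − CHF 471000) = CHF 98000 − CHF 9100 = CHF 88900
  Base: CHF 516500 − CHF 88900 = CHF 427600
  CHF 427600 × 24% = CHF 102624

Standard income tax:
  CHF 86000 × 11% = CHF 9460
  CHF 78000 × 22% = CHF 17160
  CHF 132000 × 26% = CHF 34320
  CHF 33500 × 31% = CHF 10385
  → CHF 71325

CHF 102624 > CHF 71325, so the parallel minimum levy is the binding amount.

CHF 102624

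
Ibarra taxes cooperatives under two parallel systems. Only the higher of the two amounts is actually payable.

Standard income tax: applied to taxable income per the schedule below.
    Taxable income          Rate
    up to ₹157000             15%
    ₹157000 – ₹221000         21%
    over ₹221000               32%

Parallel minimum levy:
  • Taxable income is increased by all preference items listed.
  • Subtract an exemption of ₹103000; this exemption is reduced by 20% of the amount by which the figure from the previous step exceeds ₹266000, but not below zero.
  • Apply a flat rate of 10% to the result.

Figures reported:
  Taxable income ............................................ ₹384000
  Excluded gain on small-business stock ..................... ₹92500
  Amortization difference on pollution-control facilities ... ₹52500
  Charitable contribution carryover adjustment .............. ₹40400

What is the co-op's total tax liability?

₹89150

Standard income tax:
  ₹157000 × 15% = ₹23550
  ₹64000 × 21% = ₹13440
  ₹163000 × 32% = ₹52160
  → ₹89150

Parallel minimum levy:
  Adjusted income: ₹384000 + ₹92500 + ₹52500 + ₹40400 = ₹569400
  Exemption: ₹103000 − 20% × (₹569400 − ₹266000) = ₹103000 − ₹60680 = ₹42320
  Base: ₹569400 − ₹42320 = ₹527080
  ₹527080 × 10% = ₹52708

₹89150 > ₹52708, so the standard income tax governs.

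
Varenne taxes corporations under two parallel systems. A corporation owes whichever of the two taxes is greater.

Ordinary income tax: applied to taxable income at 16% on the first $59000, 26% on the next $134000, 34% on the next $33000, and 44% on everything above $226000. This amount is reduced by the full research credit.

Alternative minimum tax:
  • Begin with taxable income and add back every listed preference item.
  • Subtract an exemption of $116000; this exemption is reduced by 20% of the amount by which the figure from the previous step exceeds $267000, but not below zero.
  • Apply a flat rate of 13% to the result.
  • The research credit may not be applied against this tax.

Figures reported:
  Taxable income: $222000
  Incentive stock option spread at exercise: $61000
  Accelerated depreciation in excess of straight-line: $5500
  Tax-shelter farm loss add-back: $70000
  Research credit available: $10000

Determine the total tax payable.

$44140

Ordinary income tax:
  $59000 × 16% = $9440
  $134000 × 26% = $34840
  $29000 × 34% = $9860
  → $54140
  Less research credit $10000 → $44140

Alternative minimum tax:
  Adjusted income: $222000 + $61000 + $5500 + $70000 = $358500
  Exemption: $116000 − 20% × ($358500 − $267000) = $116000 − $18300 = $97700
  Base: $358500 − $97700 = $260800
  $260800 × 13% = $33904

$44140 > $33904, so the ordinary income tax governs.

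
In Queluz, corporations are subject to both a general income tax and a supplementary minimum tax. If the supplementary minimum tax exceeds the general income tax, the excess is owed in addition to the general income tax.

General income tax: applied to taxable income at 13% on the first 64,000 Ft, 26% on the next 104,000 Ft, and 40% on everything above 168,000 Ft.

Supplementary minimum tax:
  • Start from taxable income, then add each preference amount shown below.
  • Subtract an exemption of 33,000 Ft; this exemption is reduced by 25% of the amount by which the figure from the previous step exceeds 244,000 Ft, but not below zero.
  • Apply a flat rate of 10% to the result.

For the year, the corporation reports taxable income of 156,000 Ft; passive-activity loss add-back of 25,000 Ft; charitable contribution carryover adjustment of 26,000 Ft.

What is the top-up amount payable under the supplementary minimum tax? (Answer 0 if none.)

0 Ft

Supplementary minimum tax:
  Adjusted income: 156,000 Ft + 25,000 Ft + 26,000 Ft = 207,000 Ft
  Exemption: 207,000 Ft ≤ 244,000 Ft, so full 33,000 Ft applies
  Base: 207,000 Ft − 33,000 Ft = 174,000 Ft
  174,000 Ft × 10% = 17,400 Ft

General income tax:
  64,000 Ft × 13% = 8,320 Ft
  92,000 Ft × 26% = 23,920 Ft
  → 32,240 Ft

17,400 Ft ≤ 32,240 Ft, so no add-on is due.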